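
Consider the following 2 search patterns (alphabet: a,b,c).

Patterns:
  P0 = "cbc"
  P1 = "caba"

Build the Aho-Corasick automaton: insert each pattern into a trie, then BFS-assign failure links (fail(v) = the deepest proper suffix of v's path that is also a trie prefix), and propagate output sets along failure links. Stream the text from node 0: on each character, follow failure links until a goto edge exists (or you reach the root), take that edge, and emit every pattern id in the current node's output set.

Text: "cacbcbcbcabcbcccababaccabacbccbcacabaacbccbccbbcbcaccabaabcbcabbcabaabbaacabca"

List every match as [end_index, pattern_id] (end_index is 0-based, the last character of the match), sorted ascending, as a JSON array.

Build automaton:
Trie nodes:
  0='ε' goto c→1
  1='c' goto a→4 b→2
  2='cb' goto c→3
  3='cbc' goto ·  [P0 ends]
  4='ca' goto b→5
  5='cab' goto a→6
  6='caba' goto ·  [P1 ends]

Failure links (BFS by depth):
  fail(1) 'c': from fail(0)=0 chase 'c': 0 ⇒ 0;  out=∅∪out(0)=∅
  fail(2) 'cb': from fail(1)=0 chase 'b': 0 ⇒ 0;  out=∅∪out(0)=∅
  fail(4) 'ca': from fail(1)=0 chase 'a': 0 ⇒ 0;  out=∅∪out(0)=∅
  fail(3) 'cbc': from fail(2)=0 chase 'c': 0 ⇒ 1;  out={0}∪out(1)={0}
  fail(5) 'cab': from fail(4)=0 chase 'b': 0 ⇒ 0;  out=∅∪out(0)=∅
  fail(6) 'caba': from fail(5)=0 chase 'a': 0 ⇒ 0;  out={1}∪out(0)={1}

Text stream:
[0] read 'c'  n0⇒n1
[1] read 'a'  n1⇒n4
[2] read 'c'  n4⇒n1 (fail-walked)
[3] read 'b'  n1⇒n2
[4] read 'c'  n2⇒n3  ** P0@[2:4]
[5] read 'b'  n3⇒n2 (fail-walked)
[6] read 'c'  n2⇒n3  ** P0@[4:6]
[7] read 'b'  n3⇒n2 (fail-walked)
[8] read 'c'  n2⇒n3  ** P0@[6:8]
[9] read 'a'  n3⇒n4 (fail-walked)
[10] read 'b'  n4⇒n5
[11] read 'c'  n5⇒n1 (fail-walked)
[12] read 'b'  n1⇒n2
[13] read 'c'  n2⇒n3  ** P0@[11:13]
[14] read 'c'  n3⇒n1 (fail-walked)
[15] read 'c'  n1⇒n1 (fail-walked)
[16] read 'a'  n1⇒n4
[17] read 'b'  n4⇒n5
[18] read 'a'  n5⇒n6  ** P1@[15:18]
[19] read 'b'  n6⇒n0 (fail-walked)
[20] read 'a'  n0⇒n0
[21] read 'c'  n0⇒n1
[22] read 'c'  n1⇒n1 (fail-walked)
[23] read 'a'  n1⇒n4
[24] read 'b'  n4⇒n5
[25] read 'a'  n5⇒n6  ** P1@[22:25]
[26] read 'c'  n6⇒n1 (fail-walked)
[27] read 'b'  n1⇒n2
[28] read 'c'  n2⇒n3  ** P0@[26:28]
[29] read 'c'  n3⇒n1 (fail-walked)
[30] read 'b'  n1⇒n2
[31] read 'c'  n2⇒n3  ** P0@[29:31]
[32] read 'a'  n3⇒n4 (fail-walked)
[33] read 'c'  n4⇒n1 (fail-walked)
[34] read 'a'  n1⇒n4
[35] read 'b'  n4⇒n5
[36] read 'a'  n5⇒n6  ** P1@[33:36]
[37] read 'a'  n6⇒n0 (fail-walked)
[38] read 'c'  n0⇒n1
[39] read 'b'  n1⇒n2
[40] read 'c'  n2⇒n3  ** P0@[38:40]
[41] read 'c'  n3⇒n1 (fail-walked)
[42] read 'b'  n1⇒n2
[43] read 'c'  n2⇒n3  ** P0@[41:43]
[44] read 'c'  n3⇒n1 (fail-walked)
[45] read 'b'  n1⇒n2
[46] read 'b'  n2⇒n0 (fail-walked)
[47] read 'c'  n0⇒n1
[48] read 'b'  n1⇒n2
[49] read 'c'  n2⇒n3  ** P0@[47:49]
[50] read 'a'  n3⇒n4 (fail-walked)
[51] read 'c'  n4⇒n1 (fail-walked)
[52] read 'c'  n1⇒n1 (fail-walked)
[53] read 'a'  n1⇒n4
[54] read 'b'  n4⇒n5
[55] read 'a'  n5⇒n6  ** P1@[52:55]
[56] read 'a'  n6⇒n0 (fail-walked)
[57] read 'b'  n0⇒n0
[58] read 'c'  n0⇒n1
[59] read 'b'  n1⇒n2
[60] read 'c'  n2⇒n3  ** P0@[58:60]
[61] read 'a'  n3⇒n4 (fail-walked)
[62] read 'b'  n4⇒n5
[63] read 'b'  n5⇒n0 (fail-walked)
[64] read 'c'  n0⇒n1
[65] read 'a'  n1⇒n4
[66] read 'b'  n4⇒n5
[67] read 'a'  n5⇒n6  ** P1@[64:67]
[68] read 'a'  n6⇒n0 (fail-walked)
[69] read 'b'  n0⇒n0
[70] read 'b'  n0⇒n0
[71] read 'a'  n0⇒n0
[72] read 'a'  n0⇒n0
[73] read 'c'  n0⇒n1
[74] read 'a'  n1⇒n4
[75] read 'b'  n4⇒n5
[76] read 'c'  n5⇒n1 (fail-walked)
[77] read 'a'  n1⇒n4

Matches: [[4,0],[6,0],[8,0],[13,0],[18,1],[25,1],[28,0],[31,0],[36,1],[40,0],[43,0],[49,0],[55,1],[60,0],[67,1]]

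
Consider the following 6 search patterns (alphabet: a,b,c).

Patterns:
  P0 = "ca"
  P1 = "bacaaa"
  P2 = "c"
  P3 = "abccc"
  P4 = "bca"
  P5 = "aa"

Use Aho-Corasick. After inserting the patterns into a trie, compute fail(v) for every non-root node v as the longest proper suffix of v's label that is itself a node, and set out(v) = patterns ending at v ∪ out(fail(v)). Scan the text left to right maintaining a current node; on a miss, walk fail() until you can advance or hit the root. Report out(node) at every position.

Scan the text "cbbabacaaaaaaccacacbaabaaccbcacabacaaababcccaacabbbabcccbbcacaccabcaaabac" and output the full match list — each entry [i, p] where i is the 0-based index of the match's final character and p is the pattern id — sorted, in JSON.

Build:
Trie (insert patterns):
  n0 'ε': a→9 b→3 c→1
  n1 'c': a→2  ←P2
  n2 'ca': ·  ←P0
  n3 'b': a→4 c→14
  n4 'ba': c→5
  n5 'bac': a→6
  n6 'baca': a→7
  n7 'bacaa': a→8
  n8 'bacaaa': ·  ←P1
  n9 'a': a→16 b→10
  n10 'ab': c→11
  n11 'abc': c→12
  n12 'abcc': c→13
  n13 'abccc': ·  ←P3
  n14 'bc': a→15
  n15 'bca': ·  ←P4
  n16 'aa': ·  ←P5

BFS fail/out derivation:
  fail(1) 'c': from fail(0)=0 chase 'c': 0 ⇒ 0;  out={2}∪out(0)={2}
  fail(3) 'b': from fail(0)=0 chase 'b': 0 ⇒ 0;  out=∅∪out(0)=∅
  fail(9) 'a': from fail(0)=0 chase 'a': 0 ⇒ 0;  out=∅∪out(0)=∅
  fail(2) 'ca': from fail(1)=0 chase 'a': 0 ⇒ 9;  out={0}∪out(9)={0}
  fail(4) 'ba': from fail(3)=0 chase 'a': 0 ⇒ 9;  out=∅∪out(9)=∅
  fail(10) 'ab': from fail(9)=0 chase 'b': 0 ⇒ 3;  out=∅∪out(3)=∅
  fail(14) 'bc': from fail(3)=0 chase 'c': 0 ⇒ 1;  out=∅∪out(1)={2}
  fail(16) 'aa': from fail(9)=0 chase 'a': 0 ⇒ 9;  out={5}∪out(9)={5}
  fail(5) 'bac': from fail(4)=9 chase 'c': 9→0 ⇒ 1;  out=∅∪out(1)={2}
  fail(11) 'abc': from fail(10)=3 chase 'c': 3 ⇒ 14;  out=∅∪out(14)={2}
  fail(15) 'bca': from fail(14)=1 chase 'a': 1 ⇒ 2;  out={4}∪out(2)={0,4}
  fail(6) 'baca': from fail(5)=1 chase 'a': 1 ⇒ 2;  out=∅∪out(2)={0}
  fail(12) 'abcc': from fail(11)=14 chase 'c': 14→1→0 ⇒ 1;  out=∅∪out(1)={2}
  fail(7) 'bacaa': from fail(6)=2 chase 'a': 2→9 ⇒ 16;  out=∅∪out(16)={5}
  fail(13) 'abccc': from fail(12)=1 chase 'c': 1→0 ⇒ 1;  out={3}∪out(1)={2,3}
  fail(8) 'bacaaa': from fail(7)=16 chase 'a': 16→9 ⇒ 16;  out={1}∪out(16)={1,5}

Text stream:
[0] read 'c'  n0⇒n1  emit P2@[0:0]
[1] read 'b'  n1⇒n3 (via fail)
[2] read 'b'  n3⇒n3 (via fail)
[3] read 'a'  n3⇒n4
[4] read 'b'  n4⇒n10 (via fail)
[5] read 'a'  n10⇒n4 (via fail)
[6] read 'c'  n4⇒n5  emit P2@[6:6]
[7] read 'a'  n5⇒n6  emit P0@[6:7]
[8] read 'a'  n6⇒n7  emit P5@[7:8]
[9] read 'a'  n7⇒n8  emit P1@[4:9],P5@[8:9]
[10] read 'a'  n8⇒n16 (via fail)  emit P5@[9:10]
[11] read 'a'  n16⇒n16 (via fail)  emit P5@[10:11]
[12] read 'a'  n16⇒n16 (via fail)  emit P5@[11:12]
[13] read 'c'  n16⇒n1 (via fail)  emit P2@[13:13]
[14] read 'c'  n1⇒n1 (via fail)  emit P2@[14:14]
[15] read 'a'  n1⇒n2  emit P0@[14:15]
[16] read 'c'  n2⇒n1 (via fail)  emit P2@[16:16]
[17] read 'a'  n1⇒n2  emit P0@[16:17]
[18] read 'c'  n2⇒n1 (via fail)  emit P2@[18:18]
[19] read 'b'  n1⇒n3 (via fail)
[20] read 'a'  n3⇒n4
[21] read 'a'  n4⇒n16 (via fail)  emit P5@[20:21]
[22] read 'b'  n16⇒n10 (via fail)
[23] read 'a'  n10⇒n4 (via fail)
[24] read 'a'  n4⇒n16 (via fail)  emit P5@[23:24]
[25] read 'c'  n16⇒n1 (via fail)  emit P2@[25:25]
[26] read 'c'  n1⇒n1 (via fail)  emit P2@[26:26]
[27] read 'b'  n1⇒n3 (via fail)
[28] read 'c'  n3⇒n14  emit P2@[28:28]
[29] read 'a'  n14⇒n15  emit P0@[28:29],P4@[27:29]
[30] read 'c'  n15⇒n1 (via fail)  emit P2@[30:30]
[31] read 'a'  n1⇒n2  emit P0@[30:31]
[32] read 'b'  n2⇒n10 (via fail)
[33] read 'a'  n10⇒n4 (via fail)
[34] read 'c'  n4⇒n5  emit P2@[34:34]
[35] read 'a'  n5⇒n6  emit P0@[34:35]
[36] read 'a'  n6⇒n7  emit P5@[35:36]
[37] read 'a'  n7⇒n8  emit P1@[32:37],P5@[36:37]
[38] read 'b'  n8⇒n10 (via fail)
[39] read 'a'  n10⇒n4 (via fail)
[40] read 'b'  n4⇒n10 (via fail)
[41] read 'c'  n10⇒n11  emit P2@[41:41]
[42] read 'c'  n11⇒n12  emit P2@[42:42]
[43] read 'c'  n12⇒n13  emit P2@[43:43],P3@[39:43]
[44] read 'a'  n13⇒n2 (via fail)  emit P0@[43:44]
[45] read 'a'  n2⇒n16 (via fail)  emit P5@[44:45]
[46] read 'c'  n16⇒n1 (via fail)  emit P2@[46:46]
[47] read 'a'  n1⇒n2  emit P0@[46:47]
[48] read 'b'  n2⇒n10 (via fail)
[49] read 'b'  n10⇒n3 (via fail)
[50] read 'b'  n3⇒n3 (via fail)
[51] read 'a'  n3⇒n4
[52] read 'b'  n4⇒n10 (via fail)
[53] read 'c'  n10⇒n11  emit P2@[53:53]
[54] read 'c'  n11⇒n12  emit P2@[54:54]
[55] read 'c'  n12⇒n13  emit P2@[55:55],P3@[51:55]
[56] read 'b'  n13⇒n3 (via fail)
[57] read 'b'  n3⇒n3 (via fail)
[58] read 'c'  n3⇒n14  emit P2@[58:58]
[59] read 'a'  n14⇒n15  emit P0@[58:59],P4@[57:59]
[60] read 'c'  n15⇒n1 (via fail)  emit P2@[60:60]
[61] read 'a'  n1⇒n2  emit P0@[60:61]
[62] read 'c'  n2⇒n1 (via fail)  emit P2@[62:62]
[63] read 'c'  n1⇒n1 (via fail)  emit P2@[63:63]
[64] read 'a'  n1⇒n2  emit P0@[63:64]
[65] read 'b'  n2⇒n10 (via fail)
[66] read 'c'  n10⇒n11  emit P2@[66:66]
[67] read 'a'  n11⇒n15 (via fail)  emit P0@[66:67],P4@[65:67]
[68] read 'a'  n15⇒n16 (via fail)  emit P5@[67:68]
[69] read 'a'  n16⇒n16 (via fail)  emit P5@[68:69]
[70] read 'b'  n16⇒n10 (via fail)
[71] read 'a'  n10⇒n4 (via fail)
[72] read 'c'  n4⇒n5  emit P2@[72:72]

Result: [[0,2],[6,2],[7,0],[8,5],[9,1],[9,5],[10,5],[11,5],[12,5],[13,2],[14,2],[15,0],[16,2],[17,0],[18,2],[21,5],[24,5],[25,2],[26,2],[28,2],[29,0],[29,4],[30,2],[31,0],[34,2],[35,0],[36,5],[37,1],[37,5],[41,2],[42,2],[43,2],[43,3],[44,0],[45,5],[46,2],[47,0],[53,2],[54,2],[55,2],[55,3],[58,2],[59,0],[59,4],[60,2],[61,0],[62,2],[63,2],[64,0],[66,2],[67,0],[67,4],[68,5],[69,5],[72,2]]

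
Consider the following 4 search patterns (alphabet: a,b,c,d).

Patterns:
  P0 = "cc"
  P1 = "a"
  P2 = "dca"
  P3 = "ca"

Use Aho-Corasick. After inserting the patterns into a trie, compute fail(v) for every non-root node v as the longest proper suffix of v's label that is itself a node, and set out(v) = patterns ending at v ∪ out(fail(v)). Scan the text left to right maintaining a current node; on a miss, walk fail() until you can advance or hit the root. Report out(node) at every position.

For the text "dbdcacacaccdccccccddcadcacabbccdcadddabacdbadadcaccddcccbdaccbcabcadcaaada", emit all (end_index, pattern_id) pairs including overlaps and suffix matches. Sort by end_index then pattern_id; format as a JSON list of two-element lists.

Construct AC machine:
Trie nodes:
  n0 'ε': a→3 c→1 d→4
  n1 'c': a→7 c→2
  n2 'cc': ·  [P0 ends]
  n3 'a': ·  [P1 ends]
  n4 'd': c→5
  n5 'dc': a→6
  n6 'dca': ·  [P2 ends]
  n7 'ca': ·  [P3 ends]

BFS fail/out derivation:
  fail(1) 'c': from fail(0)=0 chase 'c': 0 ⇒ 0;  out=∅∪out(0)=∅
  fail(3) 'a': from fail(0)=0 chase 'a': 0 ⇒ 0;  out={1}∪out(0)={1}
  fail(4) 'd': from fail(0)=0 chase 'd': 0 ⇒ 0;  out=∅∪out(0)=∅
  fail(2) 'cc': from fail(1)=0 chase 'c': 0 ⇒ 1;  out={0}∪out(1)={0}
  fail(5) 'dc': from fail(4)=0 chase 'c': 0 ⇒ 1;  out=∅∪out(1)=∅
  fail(7) 'ca': from fail(1)=0 chase 'a': 0 ⇒ 3;  out={3}∪out(3)={1,3}
  fail(6) 'dca': from fail(5)=1 chase 'a': 1 ⇒ 7;  out={2}∪out(7)={1,2,3}

Text stream:
pos 0 'd': at 4
pos 1 'b': at 0 ·f
pos 2 'd': at 4
pos 3 'c': at 5
pos 4 'a': at 6  → match P1@[4:4],P2@[2:4],P3@[3:4]
pos 5 'c': at 1 ·f
pos 6 'a': at 7  → match P1@[6:6],P3@[5:6]
pos 7 'c': at 1 ·f
pos 8 'a': at 7  → match P1@[8:8],P3@[7:8]
pos 9 'c': at 1 ·f
pos 10 'c': at 2  → match P0@[9:10]
pos 11 'd': at 4 ·f
pos 12 'c': at 5
pos 13 'c': at 2 ·f  → match P0@[12:13]
pos 14 'c': at 2 ·f  → match P0@[13:14]
pos 15 'c': at 2 ·f  → match P0@[14:15]
pos 16 'c': at 2 ·f  → match P0@[15:16]
pos 17 'c': at 2 ·f  → match P0@[16:17]
pos 18 'd': at 4 ·f
pos 19 'd': at 4 ·f
pos 20 'c': at 5
pos 21 'a': at 6  → match P1@[21:21],P2@[19:21],P3@[20:21]
pos 22 'd': at 4 ·f
pos 23 'c': at 5
pos 24 'a': at 6  → match P1@[24:24],P2@[22:24],P3@[23:24]
pos 25 'c': at 1 ·f
pos 26 'a': at 7  → match P1@[26:26],P3@[25:26]
pos 27 'b': at 0 ·f
pos 28 'b': at 0
pos 29 'c': at 1
pos 30 'c': at 2  → match P0@[29:30]
pos 31 'd': at 4 ·f
pos 32 'c': at 5
pos 33 'a': at 6  → match P1@[33:33],P2@[31:33],P3@[32:33]
pos 34 'd': at 4 ·f
pos 35 'd': at 4 ·f
pos 36 'd': at 4 ·f
pos 37 'a': at 3 ·f  → match P1@[37:37]
pos 38 'b': at 0 ·f
pos 39 'a': at 3  → match P1@[39:39]
pos 40 'c': at 1 ·f
pos 41 'd': at 4 ·f
pos 42 'b': at 0 ·f
pos 43 'a': at 3  → match P1@[43:43]
pos 44 'd': at 4 ·f
pos 45 'a': at 3 ·f  → match P1@[45:45]
pos 46 'd': at 4 ·f
pos 47 'c': at 5
pos 48 'a': at 6  → match P1@[48:48],P2@[46:48],P3@[47:48]
pos 49 'c': at 1 ·f
pos 50 'c': at 2  → match P0@[49:50]
pos 51 'd': at 4 ·f
pos 52 'd': at 4 ·f
pos 53 'c': at 5
pos 54 'c': at 2 ·f  → match P0@[53:54]
pos 55 'c': at 2 ·f  → match P0@[54:55]
pos 56 'b': at 0 ·f
pos 57 'd': at 4
pos 58 'a': at 3 ·f  → match P1@[58:58]
pos 59 'c': at 1 ·f
pos 60 'c': at 2  → match P0@[59:60]
pos 61 'b': at 0 ·f
pos 62 'c': at 1
pos 63 'a': at 7  → match P1@[63:63],P3@[62:63]
pos 64 'b': at 0 ·f
pos 65 'c': at 1
pos 66 'a': at 7  → match P1@[66:66],P3@[65:66]
pos 67 'd': at 4 ·f
pos 68 'c': at 5
pos 69 'a': at 6  → match P1@[69:69],P2@[67:69],P3@[68:69]
pos 70 'a': at 3 ·f  → match P1@[70:70]
pos 71 'a': at 3 ·f  → match P1@[71:71]
pos 72 'd': at 4 ·f
pos 73 'a': at 3 ·f  → match P1@[73:73]

Matches: [[4,1],[4,2],[4,3],[6,1],[6,3],[8,1],[8,3],[10,0],[13,0],[14,0],[15,0],[16,0],[17,0],[21,1],[21,2],[21,3],[24,1],[24,2],[24,3],[26,1],[26,3],[30,0],[33,1],[33,2],[33,3],[37,1],[39,1],[43,1],[45,1],[48,1],[48,2],[48,3],[50,0],[54,0],[55,0],[58,1],[60,0],[63,1],[63,3],[66,1],[66,3],[69,1],[69,2],[69,3],[70,1],[71,1],[73,1]]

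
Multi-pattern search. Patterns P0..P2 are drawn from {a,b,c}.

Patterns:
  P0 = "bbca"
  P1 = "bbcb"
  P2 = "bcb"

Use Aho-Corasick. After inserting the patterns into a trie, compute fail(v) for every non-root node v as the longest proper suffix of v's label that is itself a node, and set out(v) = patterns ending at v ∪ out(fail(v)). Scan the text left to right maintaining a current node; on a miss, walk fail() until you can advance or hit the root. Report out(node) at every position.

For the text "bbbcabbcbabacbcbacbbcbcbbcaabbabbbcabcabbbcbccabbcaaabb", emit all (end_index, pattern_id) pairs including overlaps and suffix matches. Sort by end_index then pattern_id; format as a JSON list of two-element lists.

Construct AC machine:
Trie (insert patterns):
  0='ε' goto b→1
  1='b' goto b→2 c→6
  2='bb' goto c→3
  3='bbc' goto a→4 b→5
  4='bbca' goto ·  [P0 ends]
  5='bbcb' goto ·  [P1 ends]
  6='bc' goto b→7
  7='bcb' goto ·  [P2 ends]

BFS fail/out derivation:
  fail(1) 'b': from fail(0)=0 chase 'b': 0 ⇒ 0;  out=∅∪out(0)=∅
  fail(2) 'bb': from fail(1)=0 chase 'b': 0 ⇒ 1;  out=∅∪out(1)=∅
  fail(6) 'bc': from fail(1)=0 chase 'c': 0 ⇒ 0;  out=∅∪out(0)=∅
  fail(3) 'bbc': from fail(2)=1 chase 'c': 1 ⇒ 6;  out=∅∪out(6)=∅
  fail(7) 'bcb': from fail(6)=0 chase 'b': 0 ⇒ 1;  out={2}∪out(1)={2}
  fail(4) 'bbca': from fail(3)=6 chase 'a': 6→0 ⇒ 0;  out={0}∪out(0)={0}
  fail(5) 'bbcb': from fail(3)=6 chase 'b': 6 ⇒ 7;  out={1}∪out(7)={1,2}

Text stream:
pos 0 'b': at 1
pos 1 'b': at 2
pos 2 'b': at 2 ·f
pos 3 'c': at 3
pos 4 'a': at 4  emit P0@[1:4]
pos 5 'b': at 1 ·f
pos 6 'b': at 2
pos 7 'c': at 3
pos 8 'b': at 5  emit P1@[5:8],P2@[6:8]
pos 9 'a': at 0 ·f
pos 10 'b': at 1
pos 11 'a': at 0 ·f
pos 12 'c': at 0
pos 13 'b': at 1
pos 14 'c': at 6
pos 15 'b': at 7  emit P2@[13:15]
pos 16 'a': at 0 ·f
pos 17 'c': at 0
pos 18 'b': at 1
pos 19 'b': at 2
pos 20 'c': at 3
pos 21 'b': at 5  emit P1@[18:21],P2@[19:21]
pos 22 'c': at 6 ·f
pos 23 'b': at 7  emit P2@[21:23]
pos 24 'b': at 2 ·f
pos 25 'c': at 3
pos 26 'a': at 4  emit P0@[23:26]
pos 27 'a': at 0 ·f
pos 28 'b': at 1
pos 29 'b': at 2
pos 30 'a': at 0 ·f
pos 31 'b': at 1
pos 32 'b': at 2
pos 33 'b': at 2 ·f
pos 34 'c': at 3
pos 35 'a': at 4  emit P0@[32:35]
pos 36 'b': at 1 ·f
pos 37 'c': at 6
pos 38 'a': at 0 ·f
pos 39 'b': at 1
pos 40 'b': at 2
pos 41 'b': at 2 ·f
pos 42 'c': at 3
pos 43 'b': at 5  emit P1@[40:43],P2@[41:43]
pos 44 'c': at 6 ·f
pos 45 'c': at 0 ·f
pos 46 'a': at 0
pos 47 'b': at 1
pos 48 'b': at 2
pos 49 'c': at 3
pos 50 'a': at 4  emit P0@[47:50]
pos 51 'a': at 0 ·f
pos 52 'a': at 0
pos 53 'b': at 1
pos 54 'b': at 2

All matches (sorted): [[4,0],[8,1],[8,2],[15,2],[21,1],[21,2],[23,2],[26,0],[35,0],[43,1],[43,2],[50,0]]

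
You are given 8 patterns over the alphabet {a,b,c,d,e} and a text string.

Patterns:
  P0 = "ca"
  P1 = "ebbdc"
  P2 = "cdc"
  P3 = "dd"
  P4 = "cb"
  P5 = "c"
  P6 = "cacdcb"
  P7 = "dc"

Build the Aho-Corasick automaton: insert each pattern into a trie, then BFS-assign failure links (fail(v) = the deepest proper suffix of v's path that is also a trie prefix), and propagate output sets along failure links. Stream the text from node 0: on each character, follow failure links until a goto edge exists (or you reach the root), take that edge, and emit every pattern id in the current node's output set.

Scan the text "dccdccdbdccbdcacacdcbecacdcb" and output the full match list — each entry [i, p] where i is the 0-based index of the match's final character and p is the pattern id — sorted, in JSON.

Construct AC machine:
Trie nodes:
  n0 'ε': c→1 d→10 e→3
  n1 'c': a→2 b→12 d→8  ←P5
  n2 'ca': c→13  ←P0
  n3 'e': b→4
  n4 'eb': b→5
  n5 'ebb': d→6
  n6 'ebbd': c→7
  n7 'ebbdc': ·  ←P1
  n8 'cd': c→9
  n9 'cdc': ·  ←P2
  n10 'd': c→17 d→11
  n11 'dd': ·  ←P3
  n12 'cb': ·  ←P4
  n13 'cac': d→14
  n14 'cacd': c→15
  n15 'cacdc': b→16
  n16 'cacdcb': ·  ←P6
  n17 'dc': ·  ←P7

BFS fail/out derivation:
  n1('c'): parent n0 fail=0; on 'c' 0 → fail=0;  out {5}∪∅={5}
  n3('e'): parent n0 fail=0; on 'e' 0 → fail=0;  out ∅∪∅=∅
  n10('d'): parent n0 fail=0; on 'd' 0 → fail=0;  out ∅∪∅=∅
  n2('ca'): parent n1 fail=0; on 'a' 0 → fail=0;  out {0}∪∅={0}
  n4('eb'): parent n3 fail=0; on 'b' 0 → fail=0;  out ∅∪∅=∅
  n8('cd'): parent n1 fail=0; on 'd' 0 → fail=10;  out ∅∪∅=∅
  n11('dd'): parent n10 fail=0; on 'd' 0 → fail=10;  out {3}∪∅={3}
  n12('cb'): parent n1 fail=0; on 'b' 0 → fail=0;  out {4}∪∅={4}
  n17('dc'): parent n10 fail=0; on 'c' 0 → fail=1;  out {7}∪{5}={5,7}
  n5('ebb'): parent n4 fail=0; on 'b' 0 → fail=0;  out ∅∪∅=∅
  n9('cdc'): parent n8 fail=10; on 'c' 10 → fail=17;  out {2}∪{5,7}={2,5,7}
  n13('cac'): parent n2 fail=0; on 'c' 0 → fail=1;  out ∅∪{5}={5}
  n6('ebbd'): parent n5 fail=0; on 'd' 0 → fail=10;  out ∅∪∅=∅
  n14('cacd'): parent n13 fail=1; on 'd' 1 → fail=8;  out ∅∪∅=∅
  n7('ebbdc'): parent n6 fail=10; on 'c' 10 → fail=17;  out {1}∪{5,7}={1,5,7}
  n15('cacdc'): parent n14 fail=8; on 'c' 8 → fail=9;  out ∅∪{2,5,7}={2,5,7}
  n16('cacdcb'): parent n15 fail=9; on 'b' 9→17→1 → fail=12;  out {6}∪{4}={4,6}

Run:
pos 0 'd': at 10
pos 1 'c': at 17  → match P5@[1:1],P7@[0:1]
pos 2 'c': at 1 (via fail)  → match P5@[2:2]
pos 3 'd': at 8
pos 4 'c': at 9  → match P2@[2:4],P5@[4:4],P7@[3:4]
pos 5 'c': at 1 (via fail)  → match P5@[5:5]
pos 6 'd': at 8
pos 7 'b': at 0 (via fail)
pos 8 'd': at 10
pos 9 'c': at 17  → match P5@[9:9],P7@[8:9]
pos 10 'c': at 1 (via fail)  → match P5@[10:10]
pos 11 'b': at 12  → match P4@[10:11]
pos 12 'd': at 10 (via fail)
pos 13 'c': at 17  → match P5@[13:13],P7@[12:13]
pos 14 'a': at 2 (via fail)  → match P0@[13:14]
pos 15 'c': at 13  → match P5@[15:15]
pos 16 'a': at 2 (via fail)  → match P0@[15:16]
pos 17 'c': at 13  → match P5@[17:17]
pos 18 'd': at 14
pos 19 'c': at 15  → match P2@[17:19],P5@[19:19],P7@[18:19]
pos 20 'b': at 16  → match P4@[19:20],P6@[15:20]
pos 21 'e': at 3 (via fail)
pos 22 'c': at 1 (via fail)  → match P5@[22:22]
pos 23 'a': at 2  → match P0@[22:23]
pos 24 'c': at 13  → match P5@[24:24]
pos 25 'd': at 14
pos 26 'c': at 15  → match P2@[24:26],P5@[26:26],P7@[25:26]
pos 27 'b': at 16  → match P4@[26:27],P6@[22:27]

Result: [[1,5],[1,7],[2,5],[4,2],[4,5],[4,7],[5,5],[9,5],[9,7],[10,5],[11,4],[13,5],[13,7],[14,0],[15,5],[16,0],[17,5],[19,2],[19,5],[19,7],[20,4],[20,6],[22,5],[23,0],[24,5],[26,2],[26,5],[26,7],[27,4],[27,6]]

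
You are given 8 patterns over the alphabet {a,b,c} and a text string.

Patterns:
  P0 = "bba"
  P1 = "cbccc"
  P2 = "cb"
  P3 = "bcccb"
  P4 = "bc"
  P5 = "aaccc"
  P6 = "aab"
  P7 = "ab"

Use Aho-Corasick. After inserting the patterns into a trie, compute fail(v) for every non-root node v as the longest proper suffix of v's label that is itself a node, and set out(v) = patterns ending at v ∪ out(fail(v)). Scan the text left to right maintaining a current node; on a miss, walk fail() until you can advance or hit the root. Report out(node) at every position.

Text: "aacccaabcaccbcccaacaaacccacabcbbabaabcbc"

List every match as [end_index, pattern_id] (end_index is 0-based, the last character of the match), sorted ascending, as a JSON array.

Build automaton:
Trie nodes:
  n0 'ε': a→13 b→1 c→4
  n1 'b': b→2 c→9
  n2 'bb': a→3
  n3 'bba': ·  [P0 ends]
  n4 'c': b→5
  n5 'cb': c→6  [P2 ends]
  n6 'cbc': c→7
  n7 'cbcc': c→8
  n8 'cbccc': ·  [P1 ends]
  n9 'bc': c→10  [P4 ends]
  n10 'bcc': c→11
  n11 'bccc': b→12
  n12 'bcccb': ·  [P3 ends]
  n13 'a': a→14 b→19
  n14 'aa': b→18 c→15
  n15 'aac': c→16
  n16 'aacc': c→17
  n17 'aaccc': ·  [P5 ends]
  n18 'aab': ·  [P6 ends]
  n19 'ab': ·  [P7 ends]

BFS fail/out derivation:
  n1('b'): parent n0 fail=0; on 'b' 0 → fail=0;  out ∅∪∅=∅
  n4('c'): parent n0 fail=0; on 'c' 0 → fail=0;  out ∅∪∅=∅
  n13('a'): parent n0 fail=0; on 'a' 0 → fail=0;  out ∅∪∅=∅
  n2('bb'): parent n1 fail=0; on 'b' 0 → fail=1;  out ∅∪∅=∅
  n5('cb'): parent n4 fail=0; on 'b' 0 → fail=1;  out {2}∪∅={2}
  n9('bc'): parent n1 fail=0; on 'c' 0 → fail=4;  out {4}∪∅={4}
  n14('aa'): parent n13 fail=0; on 'a' 0 → fail=13;  out ∅∪∅=∅
  n19('ab'): parent n13 fail=0; on 'b' 0 → fail=1;  out {7}∪∅={7}
  n3('bba'): parent n2 fail=1; on 'a' 1→0 → fail=13;  out {0}∪∅={0}
  n6('cbc'): parent n5 fail=1; on 'c' 1 → fail=9;  out ∅∪{4}={4}
  n10('bcc'): parent n9 fail=4; on 'c' 4→0 → fail=4;  out ∅∪∅=∅
  n15('aac'): parent n14 fail=13; on 'c' 13→0 → fail=4;  out ∅∪∅=∅
  n18('aab'): parent n14 fail=13; on 'b' 13 → fail=19;  out {6}∪{7}={6,7}
  n7('cbcc'): parent n6 fail=9; on 'c' 9 → fail=10;  out ∅∪∅=∅
  n11('bccc'): parent n10 fail=4; on 'c' 4→0 → fail=4;  out ∅∪∅=∅
  n16('aacc'): parent n15 fail=4; on 'c' 4→0 → fail=4;  out ∅∪∅=∅
  n8('cbccc'): parent n7 fail=10; on 'c' 10 → fail=11;  out {1}∪∅={1}
  n12('bcccb'): parent n11 fail=4; on 'b' 4 → fail=5;  out {3}∪{2}={2,3}
  n17('aaccc'): parent n16 fail=4; on 'c' 4→0 → fail=4;  out {5}∪∅={5}

Text stream:
i=0 'a': node 0→13
i=1 'a': node 13→14
i=2 'c': node 14→15
i=3 'c': node 15→16
i=4 'c': node 16→17  → match P5@[0:4]
i=5 'a': node 17→13 (fail-walked)
i=6 'a': node 13→14
i=7 'b': node 14→18  → match P6@[5:7],P7@[6:7]
i=8 'c': node 18→9 (fail-walked)  → match P4@[7:8]
i=9 'a': node 9→13 (fail-walked)
i=10 'c': node 13→4 (fail-walked)
i=11 'c': node 4→4 (fail-walked)
i=12 'b': node 4→5  → match P2@[11:12]
i=13 'c': node 5→6  → match P4@[12:13]
i=14 'c': node 6→7
i=15 'c': node 7→8  → match P1@[11:15]
i=16 'a': node 8→13 (fail-walked)
i=17 'a': node 13→14
i=18 'c': node 14→15
i=19 'a': node 15→13 (fail-walked)
i=20 'a': node 13→14
i=21 'a': node 14→14 (fail-walked)
i=22 'c': node 14→15
i=23 'c': node 15→16
i=24 'c': node 16→17  → match P5@[20:24]
i=25 'a': node 17→13 (fail-walked)
i=26 'c': node 13→4 (fail-walked)
i=27 'a': node 4→13 (fail-walked)
i=28 'b': node 13→19  → match P7@[27:28]
i=29 'c': node 19→9 (fail-walked)  → match P4@[28:29]
i=30 'b': node 9→5 (fail-walked)  → match P2@[29:30]
i=31 'b': node 5→2 (fail-walked)
i=32 'a': node 2→3  → match P0@[30:32]
i=33 'b': node 3→19 (fail-walked)  → match P7@[32:33]
i=34 'a': node 19→13 (fail-walked)
i=35 'a': node 13→14
i=36 'b': node 14→18  → match P6@[34:36],P7@[35:36]
i=37 'c': node 18→9 (fail-walked)  → match P4@[36:37]
i=38 'b': node 9→5 (fail-walked)  → match P2@[37:38]
i=39 'c': node 5→6  → match P4@[38:39]

Result: [[4,5],[7,6],[7,7],[8,4],[12,2],[13,4],[15,1],[24,5],[28,7],[29,4],[30,2],[32,0],[33,7],[36,6],[36,7],[37,4],[38,2],[39,4]]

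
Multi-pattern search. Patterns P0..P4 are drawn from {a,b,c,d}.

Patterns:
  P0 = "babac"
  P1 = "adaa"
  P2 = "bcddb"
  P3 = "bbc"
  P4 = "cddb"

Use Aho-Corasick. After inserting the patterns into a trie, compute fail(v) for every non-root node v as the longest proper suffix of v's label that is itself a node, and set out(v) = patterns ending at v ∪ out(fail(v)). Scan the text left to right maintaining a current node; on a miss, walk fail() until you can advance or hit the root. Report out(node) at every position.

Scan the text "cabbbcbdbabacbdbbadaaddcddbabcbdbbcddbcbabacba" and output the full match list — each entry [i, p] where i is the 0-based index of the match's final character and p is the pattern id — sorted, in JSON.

Build:
Trie nodes:
  0='ε' goto a→6 b→1 c→16
  1='b' goto a→2 b→14 c→10
  2='ba' goto b→3
  3='bab' goto a→4
  4='baba' goto c→5
  5='babac' goto ·  ←P0
  6='a' goto d→7
  7='ad' goto a→8
  8='ada' goto a→9
  9='adaa' goto ·  ←P1
  10='bc' goto d→11
  11='bcd' goto d→12
  12='bcdd' goto b→13
  13='bcddb' goto ·  ←P2
  14='bb' goto c→15
  15='bbc' goto ·  ←P3
  16='c' goto d→17
  17='cd' goto d→18
  18='cdd' goto b→19
  19='cddb' goto ·  ←P4

Failure links (BFS by depth):
  fail(1) 'b': from fail(0)=0 chase 'b': 0 ⇒ 0;  out=∅∪out(0)=∅
  fail(6) 'a': from fail(0)=0 chase 'a': 0 ⇒ 0;  out=∅∪out(0)=∅
  fail(16) 'c': from fail(0)=0 chase 'c': 0 ⇒ 0;  out=∅∪out(0)=∅
  fail(2) 'ba': from fail(1)=0 chase 'a': 0 ⇒ 6;  out=∅∪out(6)=∅
  fail(7) 'ad': from fail(6)=0 chase 'd': 0 ⇒ 0;  out=∅∪out(0)=∅
  fail(10) 'bc': from fail(1)=0 chase 'c': 0 ⇒ 16;  out=∅∪out(16)=∅
  fail(14) 'bb': from fail(1)=0 chase 'b': 0 ⇒ 1;  out=∅∪out(1)=∅
  fail(17) 'cd': from fail(16)=0 chase 'd': 0 ⇒ 0;  out=∅∪out(0)=∅
  fail(3) 'bab': from fail(2)=6 chase 'b': 6→0 ⇒ 1;  out=∅∪out(1)=∅
  fail(8) 'ada': from fail(7)=0 chase 'a': 0 ⇒ 6;  out=∅∪out(6)=∅
  fail(11) 'bcd': from fail(10)=16 chase 'd': 16 ⇒ 17;  out=∅∪out(17)=∅
  fail(15) 'bbc': from fail(14)=1 chase 'c': 1 ⇒ 10;  out={3}∪out(10)={3}
  fail(18) 'cdd': from fail(17)=0 chase 'd': 0 ⇒ 0;  out=∅∪out(0)=∅
  fail(4) 'baba': from fail(3)=1 chase 'a': 1 ⇒ 2;  out=∅∪out(2)=∅
  fail(9) 'adaa': from fail(8)=6 chase 'a': 6→0 ⇒ 6;  out={1}∪out(6)={1}
  fail(12) 'bcdd': from fail(11)=17 chase 'd': 17 ⇒ 18;  out=∅∪out(18)=∅
  fail(19) 'cddb': from fail(18)=0 chase 'b': 0 ⇒ 1;  out={4}∪out(1)={4}
  fail(5) 'babac': from fail(4)=2 chase 'c': 2→6→0 ⇒ 16;  out={0}∪out(16)={0}
  fail(13) 'bcddb': from fail(12)=18 chase 'b': 18 ⇒ 19;  out={2}∪out(19)={2,4}

Text stream:
i=0 'c': node 0→16
i=1 'a': node 16→6 ·f
i=2 'b': node 6→1 ·f
i=3 'b': node 1→14
i=4 'b': node 14→14 ·f
i=5 'c': node 14→15  ** P3@[3:5]
i=6 'b': node 15→1 ·f
i=7 'd': node 1→0 ·f
i=8 'b': node 0→1
i=9 'a': node 1→2
i=10 'b': node 2→3
i=11 'a': node 3→4
i=12 'c': node 4→5  ** P0@[8:12]
i=13 'b': node 5→1 ·f
i=14 'd': node 1→0 ·f
i=15 'b': node 0→1
i=16 'b': node 1→14
i=17 'a': node 14→2 ·f
i=18 'd': node 2→7 ·f
i=19 'a': node 7→8
i=20 'a': node 8→9  ** P1@[17:20]
i=21 'd': node 9→7 ·f
i=22 'd': node 7→0 ·f
i=23 'c': node 0→16
i=24 'd': node 16→17
i=25 'd': node 17→18
i=26 'b': node 18→19  ** P4@[23:26]
i=27 'a': node 19→2 ·f
i=28 'b': node 2→3
i=29 'c': node 3→10 ·f
i=30 'b': node 10→1 ·f
i=31 'd': node 1→0 ·f
i=32 'b': node 0→1
i=33 'b': node 1→14
i=34 'c': node 14→15  ** P3@[32:34]
i=35 'd': node 15→11 ·f
i=36 'd': node 11→12
i=37 'b': node 12→13  ** P2@[33:37],P4@[34:37]
i=38 'c': node 13→10 ·f
i=39 'b': node 10→1 ·f
i=40 'a': node 1→2
i=41 'b': node 2→3
i=42 'a': node 3→4
i=43 'c': node 4→5  ** P0@[39:43]
i=44 'b': node 5→1 ·f
i=45 'a': node 1→2

Result: [[5,3],[12,0],[20,1],[26,4],[34,3],[37,2],[37,4],[43,0]]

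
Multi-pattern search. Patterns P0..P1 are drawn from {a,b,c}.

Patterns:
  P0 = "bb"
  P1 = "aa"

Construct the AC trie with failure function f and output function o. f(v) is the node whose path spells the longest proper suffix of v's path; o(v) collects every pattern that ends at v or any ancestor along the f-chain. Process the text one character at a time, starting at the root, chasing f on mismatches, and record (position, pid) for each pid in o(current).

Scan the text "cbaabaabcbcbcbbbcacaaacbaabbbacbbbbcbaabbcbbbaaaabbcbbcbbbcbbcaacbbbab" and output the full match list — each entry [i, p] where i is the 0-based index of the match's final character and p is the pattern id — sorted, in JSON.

Build automaton:
Trie (insert patterns):
  0='ε' goto a→3 b→1
  1='b' goto b→2
  2='bb' goto ·  [P0 ends]
  3='a' goto a→4
  4='aa' goto ·  [P1 ends]

Failure links (BFS by depth):
  fail(1) 'b': from fail(0)=0 chase 'b': 0 ⇒ 0;  out=∅∪out(0)=∅
  fail(3) 'a': from fail(0)=0 chase 'a': 0 ⇒ 0;  out=∅∪out(0)=∅
  fail(2) 'bb': from fail(1)=0 chase 'b': 0 ⇒ 1;  out={0}∪out(1)={0}
  fail(4) 'aa': from fail(3)=0 chase 'a': 0 ⇒ 3;  out={1}∪out(3)={1}

Text stream:
i=0 'c': node 0→0
i=1 'b': node 0→1
i=2 'a': node 1→3 ·f
i=3 'a': node 3→4  emit P1@[2:3]
i=4 'b': node 4→1 ·f
i=5 'a': node 1→3 ·f
i=6 'a': node 3→4  emit P1@[5:6]
i=7 'b': node 4→1 ·f
i=8 'c': node 1→0 ·f
i=9 'b': node 0→1
i=10 'c': node 1→0 ·f
i=11 'b': node 0→1
i=12 'c': node 1→0 ·f
i=13 'b': node 0→1
i=14 'b': node 1→2  emit P0@[13:14]
i=15 'b': node 2→2 ·f  emit P0@[14:15]
i=16 'c': node 2→0 ·f
i=17 'a': node 0→3
i=18 'c': node 3→0 ·f
i=19 'a': node 0→3
i=20 'a': node 3→4  emit P1@[19:20]
i=21 'a': node 4→4 ·f  emit P1@[20:21]
i=22 'c': node 4→0 ·f
i=23 'b': node 0→1
i=24 'a': node 1→3 ·f
i=25 'a': node 3→4  emit P1@[24:25]
i=26 'b': node 4→1 ·f
i=27 'b': node 1→2  emit P0@[26:27]
i=28 'b': node 2→2 ·f  emit P0@[27:28]
i=29 'a': node 2→3 ·f
i=30 'c': node 3→0 ·f
i=31 'b': node 0→1
i=32 'b': node 1→2  emit P0@[31:32]
i=33 'b': node 2→2 ·f  emit P0@[32:33]
i=34 'b': node 2→2 ·f  emit P0@[33:34]
i=35 'c': node 2→0 ·f
i=36 'b': node 0→1
i=37 'a': node 1→3 ·f
i=38 'a': node 3→4  emit P1@[37:38]
i=39 'b': node 4→1 ·f
i=40 'b': node 1→2  emit P0@[39:40]
i=41 'c': node 2→0 ·f
i=42 'b': node 0→1
i=43 'b': node 1→2  emit P0@[42:43]
i=44 'b': node 2→2 ·f  emit P0@[43:44]
i=45 'a': node 2→3 ·f
i=46 'a': node 3→4  emit P1@[45:46]
i=47 'a': node 4→4 ·f  emit P1@[46:47]
i=48 'a': node 4→4 ·f  emit P1@[47:48]
i=49 'b': node 4→1 ·f
i=50 'b': node 1→2  emit P0@[49:50]
i=51 'c': node 2→0 ·f
i=52 'b': node 0→1
i=53 'b': node 1→2  emit P0@[52:53]
i=54 'c': node 2→0 ·f
i=55 'b': node 0→1
i=56 'b': node 1→2  emit P0@[55:56]
i=57 'b': node 2→2 ·f  emit P0@[56:57]
i=58 'c': node 2→0 ·f
i=59 'b': node 0→1
i=60 'b': node 1→2  emit P0@[59:60]
i=61 'c': node 2→0 ·f
i=62 'a': node 0→3
i=63 'a': node 3→4  emit P1@[62:63]
i=64 'c': node 4→0 ·f
i=65 'b': node 0→1
i=66 'b': node 1→2  emit P0@[65:66]
i=67 'b': node 2→2 ·f  emit P0@[66:67]
i=68 'a': node 2→3 ·f
i=69 'b': node 3→1 ·f

All matches (sorted): [[3,1],[6,1],[14,0],[15,0],[20,1],[21,1],[25,1],[27,0],[28,0],[32,0],[33,0],[34,0],[38,1],[40,0],[43,0],[44,0],[46,1],[47,1],[48,1],[50,0],[53,0],[56,0],[57,0],[60,0],[63,1],[66,0],[67,0]]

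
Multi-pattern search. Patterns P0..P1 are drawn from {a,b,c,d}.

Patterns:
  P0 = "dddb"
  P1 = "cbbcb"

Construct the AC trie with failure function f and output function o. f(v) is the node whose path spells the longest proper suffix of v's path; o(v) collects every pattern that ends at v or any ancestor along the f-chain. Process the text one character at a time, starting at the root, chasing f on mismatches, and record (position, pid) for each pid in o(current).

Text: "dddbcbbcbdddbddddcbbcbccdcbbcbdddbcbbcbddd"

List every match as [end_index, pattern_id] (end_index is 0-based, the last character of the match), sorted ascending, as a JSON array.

Build:
Trie nodes:
  n0 'ε': c→5 d→1
  n1 'd': d→2
  n2 'dd': d→3
  n3 'ddd': b→4
  n4 'dddb': ·  [P0 ends]
  n5 'c': b→6
  n6 'cb': b→7
  n7 'cbb': c→8
  n8 'cbbc': b→9
  n9 'cbbcb': ·  [P1 ends]

BFS fail/out derivation:
  fail(1) 'd': from fail(0)=0 chase 'd': 0 ⇒ 0;  out=∅∪out(0)=∅
  fail(5) 'c': from fail(0)=0 chase 'c': 0 ⇒ 0;  out=∅∪out(0)=∅
  fail(2) 'dd': from fail(1)=0 chase 'd': 0 ⇒ 1;  out=∅∪out(1)=∅
  fail(6) 'cb': from fail(5)=0 chase 'b': 0 ⇒ 0;  out=∅∪out(0)=∅
  fail(3) 'ddd': from fail(2)=1 chase 'd': 1 ⇒ 2;  out=∅∪out(2)=∅
  fail(7) 'cbb': from fail(6)=0 chase 'b': 0 ⇒ 0;  out=∅∪out(0)=∅
  fail(4) 'dddb': from fail(3)=2 chase 'b': 2→1→0 ⇒ 0;  out={0}∪out(0)={0}
  fail(8) 'cbbc': from fail(7)=0 chase 'c': 0 ⇒ 5;  out=∅∪out(5)=∅
  fail(9) 'cbbcb': from fail(8)=5 chase 'b': 5 ⇒ 6;  out={1}∪out(6)={1}

Scan:
i=0 'd': node 0→1
i=1 'd': node 1→2
i=2 'd': node 2→3
i=3 'b': node 3→4  ** P0@[0:3]
i=4 'c': node 4→5 ·f
i=5 'b': node 5→6
i=6 'b': node 6→7
i=7 'c': node 7→8
i=8 'b': node 8→9  ** P1@[4:8]
i=9 'd': node 9→1 ·f
i=10 'd': node 1→2
i=11 'd': node 2→3
i=12 'b': node 3→4  ** P0@[9:12]
i=13 'd': node 4→1 ·f
i=14 'd': node 1→2
i=15 'd': node 2→3
i=16 'd': node 3→3 ·f
i=17 'c': node 3→5 ·f
i=18 'b': node 5→6
i=19 'b': node 6→7
i=20 'c': node 7→8
i=21 'b': node 8→9  ** P1@[17:21]
i=22 'c': node 9→5 ·f
i=23 'c': node 5→5 ·f
i=24 'd': node 5→1 ·f
i=25 'c': node 1→5 ·f
i=26 'b': node 5→6
i=27 'b': node 6→7
i=28 'c': node 7→8
i=29 'b': node 8→9  ** P1@[25:29]
i=30 'd': node 9→1 ·f
i=31 'd': node 1→2
i=32 'd': node 2→3
i=33 'b': node 3→4  ** P0@[30:33]
i=34 'c': node 4→5 ·f
i=35 'b': node 5→6
i=36 'b': node 6→7
i=37 'c': node 7→8
i=38 'b': node 8→9  ** P1@[34:38]
i=39 'd': node 9→1 ·f
i=40 'd': node 1→2
i=41 'd': node 2→3

All matches (sorted): [[3,0],[8,1],[12,0],[21,1],[29,1],[33,0],[38,1]]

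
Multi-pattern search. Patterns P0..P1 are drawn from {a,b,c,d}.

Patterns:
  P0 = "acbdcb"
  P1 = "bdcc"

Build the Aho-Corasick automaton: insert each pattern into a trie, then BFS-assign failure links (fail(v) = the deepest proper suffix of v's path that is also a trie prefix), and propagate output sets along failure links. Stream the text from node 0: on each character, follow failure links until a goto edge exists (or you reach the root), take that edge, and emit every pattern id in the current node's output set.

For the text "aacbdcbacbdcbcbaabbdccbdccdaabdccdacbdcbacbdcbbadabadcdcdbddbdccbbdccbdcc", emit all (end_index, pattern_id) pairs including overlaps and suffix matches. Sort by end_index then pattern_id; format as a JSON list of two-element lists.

Construct AC machine:
Trie nodes:
  0='ε' goto a→1 b→7
  1='a' goto c→2
  2='ac' goto b→3
  3='acb' goto d→4
  4='acbd' goto c→5
  5='acbdc' goto b→6
  6='acbdcb' goto ·  [P0 ends]
  7='b' goto d→8
  8='bd' goto c→9
  9='bdc' goto c→10
  10='bdcc' goto ·  [P1 ends]

BFS fail/out derivation:
  n1('a'): parent n0 fail=0; on 'a' 0 → fail=0;  out ∅∪∅=∅
  n7('b'): parent n0 fail=0; on 'b' 0 → fail=0;  out ∅∪∅=∅
  n2('ac'): parent n1 fail=0; on 'c' 0 → fail=0;  out ∅∪∅=∅
  n8('bd'): parent n7 fail=0; on 'd' 0 → fail=0;  out ∅∪∅=∅
  n3('acb'): parent n2 fail=0; on 'b' 0 → fail=7;  out ∅∪∅=∅
  n9('bdc'): parent n8 fail=0; on 'c' 0 → fail=0;  out ∅∪∅=∅
  n4('acbd'): parent n3 fail=7; on 'd' 7 → fail=8;  out ∅∪∅=∅
  n10('bdcc'): parent n9 fail=0; on 'c' 0 → fail=0;  out {1}∪∅={1}
  n5('acbdc'): parent n4 fail=8; on 'c' 8 → fail=9;  out ∅∪∅=∅
  n6('acbdcb'): parent n5 fail=9; on 'b' 9→0 → fail=7;  out {0}∪∅={0}

Text stream:
[0] read 'a'  n0⇒n1
[1] read 'a'  n1⇒n1 (fail-walked)
[2] read 'c'  n1⇒n2
[3] read 'b'  n2⇒n3
[4] read 'd'  n3⇒n4
[5] read 'c'  n4⇒n5
[6] read 'b'  n5⇒n6  → match P0@[1:6]
[7] read 'a'  n6⇒n1 (fail-walked)
[8] read 'c'  n1⇒n2
[9] read 'b'  n2⇒n3
[10] read 'd'  n3⇒n4
[11] read 'c'  n4⇒n5
[12] read 'b'  n5⇒n6  → match P0@[7:12]
[13] read 'c'  n6⇒n0 (fail-walked)
[14] read 'b'  n0⇒n7
[15] read 'a'  n7⇒n1 (fail-walked)
[16] read 'a'  n1⇒n1 (fail-walked)
[17] read 'b'  n1⇒n7 (fail-walked)
[18] read 'b'  n7⇒n7 (fail-walked)
[19] read 'd'  n7⇒n8
[20] read 'c'  n8⇒n9
[21] read 'c'  n9⇒n10  → match P1@[18:21]
[22] read 'b'  n10⇒n7 (fail-walked)
[23] read 'd'  n7⇒n8
[24] read 'c'  n8⇒n9
[25] read 'c'  n9⇒n10  → match P1@[22:25]
[26] read 'd'  n10⇒n0 (fail-walked)
[27] read 'a'  n0⇒n1
[28] read 'a'  n1⇒n1 (fail-walked)
[29] read 'b'  n1⇒n7 (fail-walked)
[30] read 'd'  n7⇒n8
[31] read 'c'  n8⇒n9
[32] read 'c'  n9⇒n10  → match P1@[29:32]
[33] read 'd'  n10⇒n0 (fail-walked)
[34] read 'a'  n0⇒n1
[35] read 'c'  n1⇒n2
[36] read 'b'  n2⇒n3
[37] read 'd'  n3⇒n4
[38] read 'c'  n4⇒n5
[39] read 'b'  n5⇒n6  → match P0@[34:39]
[40] read 'a'  n6⇒n1 (fail-walked)
[41] read 'c'  n1⇒n2
[42] read 'b'  n2⇒n3
[43] read 'd'  n3⇒n4
[44] read 'c'  n4⇒n5
[45] read 'b'  n5⇒n6  → match P0@[40:45]
[46] read 'b'  n6⇒n7 (fail-walked)
[47] read 'a'  n7⇒n1 (fail-walked)
[48] read 'd'  n1⇒n0 (fail-walked)
[49] read 'a'  n0⇒n1
[50] read 'b'  n1⇒n7 (fail-walked)
[51] read 'a'  n7⇒n1 (fail-walked)
[52] read 'd'  n1⇒n0 (fail-walked)
[53] read 'c'  n0⇒n0
[54] read 'd'  n0⇒n0
[55] read 'c'  n0⇒n0
[56] read 'd'  n0⇒n0
[57] read 'b'  n0⇒n7
[58] read 'd'  n7⇒n8
[59] read 'd'  n8⇒n0 (fail-walked)
[60] read 'b'  n0⇒n7
[61] read 'd'  n7⇒n8
[62] read 'c'  n8⇒n9
[63] read 'c'  n9⇒n10  → match P1@[60:63]
[64] read 'b'  n10⇒n7 (fail-walked)
[65] read 'b'  n7⇒n7 (fail-walked)
[66] read 'd'  n7⇒n8
[67] read 'c'  n8⇒n9
[68] read 'c'  n9⇒n10  → match P1@[65:68]
[69] read 'b'  n10⇒n7 (fail-walked)
[70] read 'd'  n7⇒n8
[71] read 'c'  n8⇒n9
[72] read 'c'  n9⇒n10  → match P1@[69:72]

Result: [[6,0],[12,0],[21,1],[25,1],[32,1],[39,0],[45,0],[63,1],[68,1],[72,1]]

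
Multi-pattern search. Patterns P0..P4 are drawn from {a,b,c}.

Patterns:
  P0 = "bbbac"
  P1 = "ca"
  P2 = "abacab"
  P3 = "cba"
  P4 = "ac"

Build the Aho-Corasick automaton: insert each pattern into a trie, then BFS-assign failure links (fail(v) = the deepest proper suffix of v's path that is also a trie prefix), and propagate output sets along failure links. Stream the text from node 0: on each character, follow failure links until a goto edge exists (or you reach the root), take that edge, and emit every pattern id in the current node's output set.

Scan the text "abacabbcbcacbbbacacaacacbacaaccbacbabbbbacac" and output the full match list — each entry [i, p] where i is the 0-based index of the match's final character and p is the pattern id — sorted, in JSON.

Build automaton:
Trie (insert patterns):
  n0 'ε': a→8 b→1 c→6
  n1 'b': b→2
  n2 'bb': b→3
  n3 'bbb': a→4
  n4 'bbba': c→5
  n5 'bbbac': ·  [P0 ends]
  n6 'c': a→7 b→14
  n7 'ca': ·  [P1 ends]
  n8 'a': b→9 c→16
  n9 'ab': a→10
  n10 'aba': c→11
  n11 'abac': a→12
  n12 'abaca': b→13
  n13 'abacab': ·  [P2 ends]
  n14 'cb': a→15
  n15 'cba': ·  [P3 ends]
  n16 'ac': ·  [P4 ends]

BFS fail/out derivation:
  n1('b'): parent n0 fail=0; on 'b' 0 → fail=0;  out ∅∪∅=∅
  n6('c'): parent n0 fail=0; on 'c' 0 → fail=0;  out ∅∪∅=∅
  n8('a'): parent n0 fail=0; on 'a' 0 → fail=0;  out ∅∪∅=∅
  n2('bb'): parent n1 fail=0; on 'b' 0 → fail=1;  out ∅∪∅=∅
  n7('ca'): parent n6 fail=0; on 'a' 0 → fail=8;  out {1}∪∅={1}
  n9('ab'): parent n8 fail=0; on 'b' 0 → fail=1;  out ∅∪∅=∅
  n14('cb'): parent n6 fail=0; on 'b' 0 → fail=1;  out ∅∪∅=∅
  n16('ac'): parent n8 fail=0; on 'c' 0 → fail=6;  out {4}∪∅={4}
  n3('bbb'): parent n2 fail=1; on 'b' 1 → fail=2;  out ∅∪∅=∅
  n10('aba'): parent n9 fail=1; on 'a' 1→0 → fail=8;  out ∅∪∅=∅
  n15('cba'): parent n14 fail=1; on 'a' 1→0 → fail=8;  out {3}∪∅={3}
  n4('bbba'): parent n3 fail=2; on 'a' 2→1→0 → fail=8;  out ∅∪∅=∅
  n11('abac'): parent n10 fail=8; on 'c' 8 → fail=16;  out ∅∪{4}={4}
  n5('bbbac'): parent n4 fail=8; on 'c' 8 → fail=16;  out {0}∪{4}={0,4}
  n12('abaca'): parent n11 fail=16; on 'a' 16→6 → fail=7;  out ∅∪{1}={1}
  n13('abacab'): parent n12 fail=7; on 'b' 7→8 → fail=9;  out {2}∪∅={2}

Run:
i=0 'a': node 0→8
i=1 'b': node 8→9
i=2 'a': node 9→10
i=3 'c': node 10→11  emit P4@[2:3]
i=4 'a': node 11→12  emit P1@[3:4]
i=5 'b': node 12→13  emit P2@[0:5]
i=6 'b': node 13→2 (via fail)
i=7 'c': node 2→6 (via fail)
i=8 'b': node 6→14
i=9 'c': node 14→6 (via fail)
i=10 'a': node 6→7  emit P1@[9:10]
i=11 'c': node 7→16 (via fail)  emit P4@[10:11]
i=12 'b': node 16→14 (via fail)
i=13 'b': node 14→2 (via fail)
i=14 'b': node 2→3
i=15 'a': node 3→4
i=16 'c': node 4→5  emit P0@[12:16],P4@[15:16]
i=17 'a': node 5→7 (via fail)  emit P1@[16:17]
i=18 'c': node 7→16 (via fail)  emit P4@[17:18]
i=19 'a': node 16→7 (via fail)  emit P1@[18:19]
i=20 'a': node 7→8 (via fail)
i=21 'c': node 8→16  emit P4@[20:21]
i=22 'a': node 16→7 (via fail)  emit P1@[21:22]
i=23 'c': node 7→16 (via fail)  emit P4@[22:23]
i=24 'b': node 16→14 (via fail)
i=25 'a': node 14→15  emit P3@[23:25]
i=26 'c': node 15→16 (via fail)  emit P4@[25:26]
i=27 'a': node 16→7 (via fail)  emit P1@[26:27]
i=28 'a': node 7→8 (via fail)
i=29 'c': node 8→16  emit P4@[28:29]
i=30 'c': node 16→6 (via fail)
i=31 'b': node 6→14
i=32 'a': node 14→15  emit P3@[30:32]
i=33 'c': node 15→16 (via fail)  emit P4@[32:33]
i=34 'b': node 16→14 (via fail)
i=35 'a': node 14→15  emit P3@[33:35]
i=36 'b': node 15→9 (via fail)
i=37 'b': node 9→2 (via fail)
i=38 'b': node 2→3
i=39 'b': node 3→3 (via fail)
i=40 'a': node 3→4
i=41 'c': node 4→5  emit P0@[37:41],P4@[40:41]
i=42 'a': node 5→7 (via fail)  emit P1@[41:42]
i=43 'c': node 7→16 (via fail)  emit P4@[42:43]

Result: [[3,4],[4,1],[5,2],[10,1],[11,4],[16,0],[16,4],[17,1],[18,4],[19,1],[21,4],[22,1],[23,4],[25,3],[26,4],[27,1],[29,4],[32,3],[33,4],[35,3],[41,0],[41,4],[42,1],[43,4]]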